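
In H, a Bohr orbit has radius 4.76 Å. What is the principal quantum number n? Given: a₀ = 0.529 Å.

r_n = n²a₀/Z ⇒ n² = rZ/a₀ = 4.76 × 1 / 0.529 ≈ 9.00
n = 3

3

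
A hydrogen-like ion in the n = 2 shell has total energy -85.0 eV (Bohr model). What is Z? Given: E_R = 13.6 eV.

5

E_n = −E_R Z²/n² ⇒ Z² = −E_n n²/E_R = 85.0 × 2² / 13.6 ≈ 25.00
Z = 5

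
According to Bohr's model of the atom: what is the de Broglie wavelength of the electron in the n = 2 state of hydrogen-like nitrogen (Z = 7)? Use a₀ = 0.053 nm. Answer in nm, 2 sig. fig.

0.095 nm

The Bohr quantisation condition is nλ = 2πr_n.
r_n = n²a₀/Z = 0.030 nm
λ = 2πr_n/n = 2π·0.030/2 = 0.095 nm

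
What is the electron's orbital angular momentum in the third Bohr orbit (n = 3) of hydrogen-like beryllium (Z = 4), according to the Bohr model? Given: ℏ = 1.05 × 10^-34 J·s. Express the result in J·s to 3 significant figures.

3.15 × 10^-34 J·s

L_n = nℏ = 3 × 1.05 × 10^-34 = 3.15 × 10^-34 J·s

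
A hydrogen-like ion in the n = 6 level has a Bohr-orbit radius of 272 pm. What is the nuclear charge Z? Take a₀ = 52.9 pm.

r_n = n²a₀/Z ⇒ Z = n²a₀/r = 6² × 52.9 / 272 ≈ 7.00
Z = 7

7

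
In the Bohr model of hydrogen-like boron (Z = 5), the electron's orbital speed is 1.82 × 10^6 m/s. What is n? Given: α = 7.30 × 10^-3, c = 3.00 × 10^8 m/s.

v_n = Zαc/n ⇒ n = Zαc/v = 5 × 0.00730 × 3.00 × 10^8 / 1.82 × 10^6 ≈ 6.02
n = 6

6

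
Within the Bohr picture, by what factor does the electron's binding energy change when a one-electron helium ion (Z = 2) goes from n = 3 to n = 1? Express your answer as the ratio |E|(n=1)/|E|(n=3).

9

|E| ∝ Z^2 · n^-2; with Z fixed, |E| ∝ n^-2.
|E|(n=1)/|E|(n=3) = (1/3)^-2 = 9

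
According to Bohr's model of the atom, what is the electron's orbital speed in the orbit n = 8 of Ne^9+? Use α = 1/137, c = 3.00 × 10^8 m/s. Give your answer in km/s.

v_n = Zαc/n = 10 × 0.00730 × 3.00 × 10^8 / 8
    = 2740 km/s

2740 km/s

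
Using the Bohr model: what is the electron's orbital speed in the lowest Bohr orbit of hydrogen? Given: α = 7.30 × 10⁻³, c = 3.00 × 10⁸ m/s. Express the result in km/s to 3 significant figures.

v_n = Zαc/n = 1 × 0.00730 × 3.00 × 10⁸ / 1
    = 2190 km/s

2190 km/s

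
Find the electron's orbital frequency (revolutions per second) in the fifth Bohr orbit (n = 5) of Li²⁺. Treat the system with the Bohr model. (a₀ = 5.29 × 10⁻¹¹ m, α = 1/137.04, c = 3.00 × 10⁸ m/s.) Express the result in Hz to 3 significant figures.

r = n²a₀/Z = 4.41 × 10⁻¹⁰ m, v = Zαc/n = 1.31 × 10⁶ m/s
f = v/(2πr) = 4.74 × 10¹⁴ Hz

4.74 × 10¹⁴ Hz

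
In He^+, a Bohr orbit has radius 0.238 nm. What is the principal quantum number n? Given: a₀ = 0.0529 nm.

r_n = n²a₀/Z ⇒ n² = rZ/a₀ = 0.238 × 2 / 0.0529 ≈ 9.00
n = 3

3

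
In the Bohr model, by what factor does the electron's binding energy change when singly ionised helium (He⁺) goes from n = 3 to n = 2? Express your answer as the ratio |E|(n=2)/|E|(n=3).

9/4

|E| ∝ Z^2 · n^-2; with Z fixed, |E| ∝ n^-2.
|E|(n=2)/|E|(n=3) = (2/3)^-2 = 9/4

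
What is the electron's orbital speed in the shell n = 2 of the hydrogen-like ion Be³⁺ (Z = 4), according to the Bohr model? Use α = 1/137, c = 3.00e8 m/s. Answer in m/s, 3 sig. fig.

4.38e6 m/s

v_n = Zαc/n = 4 × 0.00730 × 3.00e8 / 2
    = 4.38e6 m/s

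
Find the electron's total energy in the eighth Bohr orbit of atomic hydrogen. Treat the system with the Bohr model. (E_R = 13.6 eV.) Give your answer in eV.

-0.212 eV

E_n = −E_R·Z²/n² = −13.6 × 1²/8² = -0.212 eV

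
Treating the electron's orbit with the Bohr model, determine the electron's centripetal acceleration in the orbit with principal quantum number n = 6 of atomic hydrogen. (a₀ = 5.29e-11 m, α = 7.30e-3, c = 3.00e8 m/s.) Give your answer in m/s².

r = n²a₀/Z = 1.90e-9 m, v = Zαc/n = 3.65e5 m/s
a = v²/r = (3.65e5)² / 1.90e-9 = 7.00e19 m/s²

7.00e19 m/s²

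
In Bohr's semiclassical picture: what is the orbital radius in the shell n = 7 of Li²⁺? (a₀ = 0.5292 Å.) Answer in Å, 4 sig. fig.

8.644 Å

r_n = n²a₀/Z = 7² × 0.5292 / 3
    = 49 × 0.5292 / 3 = 8.644 Å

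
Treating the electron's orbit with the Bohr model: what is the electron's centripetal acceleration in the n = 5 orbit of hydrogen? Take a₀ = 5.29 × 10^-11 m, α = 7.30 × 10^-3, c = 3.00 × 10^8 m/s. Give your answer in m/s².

r = n²a₀/Z = 1.32 × 10^-9 m, v = Zαc/n = 4.38 × 10^5 m/s
a = v²/r = (4.38 × 10^5)² / 1.32 × 10^-9 = 1.45 × 10^20 m/s²

1.45 × 10^20 m/s²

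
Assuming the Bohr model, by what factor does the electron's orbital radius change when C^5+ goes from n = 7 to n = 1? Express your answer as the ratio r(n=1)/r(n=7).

1/49

r ∝ Z^-1 · n^2; with Z fixed, r ∝ n^2.
r(n=1)/r(n=7) = (1/7)^2 = 1/49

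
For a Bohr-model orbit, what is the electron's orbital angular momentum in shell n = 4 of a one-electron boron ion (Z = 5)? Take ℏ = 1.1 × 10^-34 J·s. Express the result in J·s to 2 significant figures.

L_n = nℏ = 4 × 1.1 × 10^-34 = 4.4 × 10^-34 J·s

4.4 × 10^-34 J·s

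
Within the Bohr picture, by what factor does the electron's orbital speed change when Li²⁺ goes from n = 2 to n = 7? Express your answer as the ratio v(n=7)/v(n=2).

2/7

v ∝ Z^1 · n^-1; with Z fixed, v ∝ n^-1.
v(n=7)/v(n=2) = (7/2)^-1 = 2/7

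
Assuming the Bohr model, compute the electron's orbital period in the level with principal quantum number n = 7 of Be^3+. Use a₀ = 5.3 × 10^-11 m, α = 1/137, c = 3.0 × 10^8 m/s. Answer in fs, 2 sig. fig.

3.3 fs

r = n²a₀/Z = 7²·5.3 × 10^-11/4 = 6.5 × 10^-10 m
v = Zαc/n = 4·0.0073·3.0 × 10^8/7 = 1.3 × 10^6 m/s
T = 2πr/v = 3.3 × 10^-15 s = 3.3 fs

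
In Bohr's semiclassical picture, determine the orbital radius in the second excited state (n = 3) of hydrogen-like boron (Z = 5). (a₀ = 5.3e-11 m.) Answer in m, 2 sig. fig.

9.5e-11 m

r_n = n²a₀/Z = 3² × 5.3e-11 / 5
    = 9 × 5.3e-11 / 5 = 9.5e-11 m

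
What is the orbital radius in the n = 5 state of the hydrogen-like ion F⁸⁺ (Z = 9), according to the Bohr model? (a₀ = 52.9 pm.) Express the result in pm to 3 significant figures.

r_n = n²a₀/Z = 5² × 52.9 / 9
    = 25 × 52.9 / 9 = 147 pm

147 pm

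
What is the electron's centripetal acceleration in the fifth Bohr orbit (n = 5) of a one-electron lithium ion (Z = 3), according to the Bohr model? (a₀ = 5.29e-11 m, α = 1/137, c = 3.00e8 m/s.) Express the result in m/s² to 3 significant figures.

r = n²a₀/Z = 4.41e-10 m, v = Zαc/n = 1.31e6 m/s
a = v²/r = (1.31e6)² / 4.41e-10 = 3.92e21 m/s²

3.92e21 m/s²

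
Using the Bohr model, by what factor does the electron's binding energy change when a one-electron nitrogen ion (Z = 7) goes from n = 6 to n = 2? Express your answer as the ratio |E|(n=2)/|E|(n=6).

|E| ∝ Z^2 · n^-2; with Z fixed, |E| ∝ n^-2.
|E|(n=2)/|E|(n=6) = (2/6)^-2 = 9

9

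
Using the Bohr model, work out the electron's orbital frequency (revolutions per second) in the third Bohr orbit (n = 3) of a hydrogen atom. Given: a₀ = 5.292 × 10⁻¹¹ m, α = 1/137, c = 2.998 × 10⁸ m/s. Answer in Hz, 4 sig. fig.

2.438 × 10¹⁴ Hz

r = n²a₀/Z = 4.763 × 10⁻¹⁰ m, v = Zαc/n = 7.294 × 10⁵ m/s
f = v/(2πr) = 2.438 × 10¹⁴ Hz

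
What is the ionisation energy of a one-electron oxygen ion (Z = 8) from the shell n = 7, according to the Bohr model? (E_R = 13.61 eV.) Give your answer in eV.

E_n = −E_R·Z²/n² = −13.61 × 8²/7² eV = -17.78 eV
Ionisation energy = −E_n = 17.78 eV

17.78 eV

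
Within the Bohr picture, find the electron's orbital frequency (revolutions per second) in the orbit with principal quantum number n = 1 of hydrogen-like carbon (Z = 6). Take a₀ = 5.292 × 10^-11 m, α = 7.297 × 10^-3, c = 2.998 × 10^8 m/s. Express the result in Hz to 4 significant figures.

2.369 × 10^17 Hz

r = n²a₀/Z = 8.820 × 10^-12 m, v = Zαc/n = 1.313 × 10^7 m/s
f = v/(2πr) = 2.369 × 10^17 Hz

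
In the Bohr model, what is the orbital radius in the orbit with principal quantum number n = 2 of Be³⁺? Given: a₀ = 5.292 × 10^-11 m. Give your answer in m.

r_n = n²a₀/Z = 2² × 5.292 × 10^-11 / 4
    = 4 × 5.292 × 10^-11 / 4 = 5.292 × 10^-11 m

5.292 × 10^-11 m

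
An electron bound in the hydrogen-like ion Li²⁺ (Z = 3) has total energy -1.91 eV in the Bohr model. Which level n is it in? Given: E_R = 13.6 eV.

E_n = −E_R Z²/n² ⇒ n² = E_R Z²/(−E_n) = 13.6 × 3² / 1.91 ≈ 64.08
n = 8

8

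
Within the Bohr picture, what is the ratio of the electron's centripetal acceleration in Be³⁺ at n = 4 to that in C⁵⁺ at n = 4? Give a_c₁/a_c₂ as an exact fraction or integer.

8/27

a_c ∝ Z^3 · n^-4
a_c₁/a_c₂ = (4/6)^3 · (4/4)^-4 = 8/27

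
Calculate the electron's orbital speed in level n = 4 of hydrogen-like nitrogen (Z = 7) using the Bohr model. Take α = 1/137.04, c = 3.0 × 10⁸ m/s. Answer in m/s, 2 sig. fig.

3.8 × 10⁶ m/s

v_n = Zαc/n = 7 × 0.0073 × 3.0 × 10⁸ / 4
    = 3.8 × 10⁶ m/s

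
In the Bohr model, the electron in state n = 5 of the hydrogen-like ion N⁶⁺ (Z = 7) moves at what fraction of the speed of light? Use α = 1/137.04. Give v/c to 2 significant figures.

v_n = Zαc/n, so v/c = Zα/n = 7 × 0.0073 / 5 = 0.010

0.010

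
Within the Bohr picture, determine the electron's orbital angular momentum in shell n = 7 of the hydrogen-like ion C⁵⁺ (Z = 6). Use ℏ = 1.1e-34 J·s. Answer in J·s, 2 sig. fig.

L_n = nℏ = 7 × 1.1e-34 = 7.7e-34 J·s

7.7e-34 J·s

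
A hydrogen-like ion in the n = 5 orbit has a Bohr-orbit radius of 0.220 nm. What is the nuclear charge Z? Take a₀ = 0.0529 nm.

6

r_n = n²a₀/Z ⇒ Z = n²a₀/r = 5² × 0.0529 / 0.220 ≈ 6.01
Z = 6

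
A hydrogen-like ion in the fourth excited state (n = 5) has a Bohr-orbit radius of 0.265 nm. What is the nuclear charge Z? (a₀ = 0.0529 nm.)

5

r_n = n²a₀/Z ⇒ Z = n²a₀/r = 5² × 0.0529 / 0.265 ≈ 4.99
Z = 5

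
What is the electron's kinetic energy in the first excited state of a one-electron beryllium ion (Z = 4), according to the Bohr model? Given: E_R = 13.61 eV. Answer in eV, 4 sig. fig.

For a Coulomb orbit the virial theorem gives K = −E_n.
E_n = −E_R·Z²/n², so K = E_R·Z²/n² = 13.61 × 4²/2² = 54.44 eV

54.44 eV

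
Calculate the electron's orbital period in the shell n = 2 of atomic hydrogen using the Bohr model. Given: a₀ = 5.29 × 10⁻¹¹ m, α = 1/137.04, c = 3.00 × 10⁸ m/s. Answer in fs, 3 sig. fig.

1.21 fs

r = n²a₀/Z = 2²·5.29 × 10⁻¹¹/1 = 2.12 × 10⁻¹⁰ m
v = Zαc/n = 1·0.00730·3.00 × 10⁸/2 = 1.09 × 10⁶ m/s
T = 2πr/v = 1.21 × 10⁻¹⁵ s = 1.21 fs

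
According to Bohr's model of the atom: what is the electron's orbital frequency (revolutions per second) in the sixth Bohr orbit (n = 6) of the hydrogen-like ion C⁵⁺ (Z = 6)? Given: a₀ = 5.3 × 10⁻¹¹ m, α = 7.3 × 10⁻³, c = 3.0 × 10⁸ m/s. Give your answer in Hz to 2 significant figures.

1.1 × 10¹⁵ Hz

r = n²a₀/Z = 3.2 × 10⁻¹⁰ m, v = Zαc/n = 2.2 × 10⁶ m/s
f = v/(2πr) = 1.1 × 10¹⁵ Hz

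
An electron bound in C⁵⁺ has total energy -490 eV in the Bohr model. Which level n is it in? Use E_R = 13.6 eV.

1

E_n = −E_R Z²/n² ⇒ n² = E_R Z²/(−E_n) = 13.6 × 6² / 490 ≈ 1.00
n = 1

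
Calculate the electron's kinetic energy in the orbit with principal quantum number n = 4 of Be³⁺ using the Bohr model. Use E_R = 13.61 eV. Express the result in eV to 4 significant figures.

For a Coulomb orbit the virial theorem gives K = −E_n.
E_n = −E_R·Z²/n², so K = E_R·Z²/n² = 13.61 × 4²/4² = 13.61 eV

13.61 eV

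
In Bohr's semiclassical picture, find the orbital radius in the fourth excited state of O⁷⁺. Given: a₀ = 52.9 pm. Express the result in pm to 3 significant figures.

r_n = n²a₀/Z = 5² × 52.9 / 8
    = 25 × 52.9 / 8 = 165 pm

165 pm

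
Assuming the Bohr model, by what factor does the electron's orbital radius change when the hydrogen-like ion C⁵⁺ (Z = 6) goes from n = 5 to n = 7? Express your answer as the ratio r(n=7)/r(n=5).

49/25

r ∝ Z^-1 · n^2; with Z fixed, r ∝ n^2.
r(n=7)/r(n=5) = (7/5)^2 = 49/25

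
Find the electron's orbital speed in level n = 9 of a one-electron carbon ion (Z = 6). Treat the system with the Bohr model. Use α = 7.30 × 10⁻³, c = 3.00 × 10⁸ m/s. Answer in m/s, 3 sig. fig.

1.46 × 10⁶ m/s

v_n = Zαc/n = 6 × 0.00730 × 3.00 × 10⁸ / 9
    = 1.46 × 10⁶ m/s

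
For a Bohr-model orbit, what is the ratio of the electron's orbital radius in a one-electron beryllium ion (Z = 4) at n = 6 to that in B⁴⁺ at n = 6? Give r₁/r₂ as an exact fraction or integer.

5/4

r ∝ Z^-1 · n^2
r₁/r₂ = (4/5)^-1 · (6/6)^2 = 5/4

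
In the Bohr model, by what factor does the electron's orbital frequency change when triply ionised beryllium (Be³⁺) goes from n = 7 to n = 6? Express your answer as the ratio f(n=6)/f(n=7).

343/216

f ∝ Z^2 · n^-3; with Z fixed, f ∝ n^-3.
f(n=6)/f(n=7) = (6/7)^-3 = 343/216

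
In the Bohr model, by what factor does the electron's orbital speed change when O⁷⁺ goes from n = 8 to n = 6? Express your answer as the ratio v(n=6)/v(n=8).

4/3

v ∝ Z^1 · n^-1; with Z fixed, v ∝ n^-1.
v(n=6)/v(n=8) = (6/8)^-1 = 4/3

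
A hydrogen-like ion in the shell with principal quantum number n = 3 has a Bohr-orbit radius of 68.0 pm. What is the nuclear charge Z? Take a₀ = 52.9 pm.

7

r_n = n²a₀/Z ⇒ Z = n²a₀/r = 3² × 52.9 / 68.0 ≈ 7.00
Z = 7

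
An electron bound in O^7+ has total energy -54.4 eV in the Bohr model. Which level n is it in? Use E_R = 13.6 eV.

4

E_n = −E_R Z²/n² ⇒ n² = E_R Z²/(−E_n) = 13.6 × 8² / 54.4 ≈ 16.00
n = 4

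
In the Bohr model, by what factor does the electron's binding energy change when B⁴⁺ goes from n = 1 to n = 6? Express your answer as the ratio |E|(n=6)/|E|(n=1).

|E| ∝ Z^2 · n^-2; with Z fixed, |E| ∝ n^-2.
|E|(n=6)/|E|(n=1) = (6/1)^-2 = 1/36

1/36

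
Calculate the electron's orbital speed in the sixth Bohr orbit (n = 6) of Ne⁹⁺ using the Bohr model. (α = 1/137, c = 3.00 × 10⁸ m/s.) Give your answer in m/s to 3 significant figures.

3.65 × 10⁶ m/s

v_n = Zαc/n = 10 × 0.00730 × 3.00 × 10⁸ / 6
    = 3.65 × 10⁶ m/s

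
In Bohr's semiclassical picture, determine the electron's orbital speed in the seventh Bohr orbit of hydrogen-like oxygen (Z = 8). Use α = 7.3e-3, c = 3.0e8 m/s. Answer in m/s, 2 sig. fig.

v_n = Zαc/n = 8 × 0.0073 × 3.0e8 / 7
    = 2.5e6 m/s

2.5e6 m/s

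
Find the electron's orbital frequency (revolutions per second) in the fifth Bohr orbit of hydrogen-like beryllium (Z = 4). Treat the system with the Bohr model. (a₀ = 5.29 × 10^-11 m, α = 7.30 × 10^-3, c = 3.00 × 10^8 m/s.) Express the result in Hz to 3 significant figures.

r = n²a₀/Z = 3.31 × 10^-10 m, v = Zαc/n = 1.75 × 10^6 m/s
f = v/(2πr) = 8.43 × 10^14 Hz

8.43 × 10^14 Hz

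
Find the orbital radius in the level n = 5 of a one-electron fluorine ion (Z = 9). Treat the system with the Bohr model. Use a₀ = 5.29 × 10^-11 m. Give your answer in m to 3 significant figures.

1.47 × 10^-10 m

r_n = n²a₀/Z = 5² × 5.29 × 10^-11 / 9
    = 25 × 5.29 × 10^-11 / 9 = 1.47 × 10^-10 m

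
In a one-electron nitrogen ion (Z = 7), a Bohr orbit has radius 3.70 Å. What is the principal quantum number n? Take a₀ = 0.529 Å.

7

r_n = n²a₀/Z ⇒ n² = rZ/a₀ = 3.70 × 7 / 0.529 ≈ 48.96
n = 7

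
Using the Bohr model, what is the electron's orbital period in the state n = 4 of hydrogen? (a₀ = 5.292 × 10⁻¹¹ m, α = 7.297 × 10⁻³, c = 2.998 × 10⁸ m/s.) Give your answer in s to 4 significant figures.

r = n²a₀/Z = 4²·5.292 × 10⁻¹¹/1 = 8.467 × 10⁻¹⁰ m
v = Zαc/n = 1·0.007297·2.998 × 10⁸/4 = 5.469 × 10⁵ m/s
T = 2πr/v = 9.728 × 10⁻¹⁵ s

9.728 × 10⁻¹⁵ s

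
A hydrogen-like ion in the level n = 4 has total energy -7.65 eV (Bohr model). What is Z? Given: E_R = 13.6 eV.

E_n = −E_R Z²/n² ⇒ Z² = −E_n n²/E_R = 7.65 × 4² / 13.6 ≈ 9.00
Z = 3

3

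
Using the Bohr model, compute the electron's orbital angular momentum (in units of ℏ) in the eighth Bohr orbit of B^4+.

L_n = nℏ, so L/ℏ = n = 8.

8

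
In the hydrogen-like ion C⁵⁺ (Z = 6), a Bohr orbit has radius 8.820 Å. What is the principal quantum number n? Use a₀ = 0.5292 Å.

10

r_n = n²a₀/Z ⇒ n² = rZ/a₀ = 8.820 × 6 / 0.5292 ≈ 100.00
n = 10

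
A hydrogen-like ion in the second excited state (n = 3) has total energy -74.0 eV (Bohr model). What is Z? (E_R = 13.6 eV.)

E_n = −E_R Z²/n² ⇒ Z² = −E_n n²/E_R = 74.0 × 3² / 13.6 ≈ 48.97
Z = 7

7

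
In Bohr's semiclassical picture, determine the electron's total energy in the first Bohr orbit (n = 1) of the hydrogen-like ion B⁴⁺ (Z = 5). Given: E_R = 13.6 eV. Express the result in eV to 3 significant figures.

E_n = −E_R·Z²/n² = −13.6 × 5²/1² = -340 eV

-340 eV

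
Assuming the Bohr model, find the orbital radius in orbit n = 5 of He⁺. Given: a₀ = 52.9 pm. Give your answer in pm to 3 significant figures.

r_n = n²a₀/Z = 5² × 52.9 / 2
    = 25 × 52.9 / 2 = 661 pm

661 pm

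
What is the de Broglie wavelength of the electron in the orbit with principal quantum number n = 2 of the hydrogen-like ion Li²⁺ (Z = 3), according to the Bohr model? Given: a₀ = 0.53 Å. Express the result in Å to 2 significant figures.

The Bohr quantisation condition is nλ = 2πr_n.
r_n = n²a₀/Z = 0.71 Å
λ = 2πr_n/n = 2π·0.71/2 = 2.2 Å

2.2 Å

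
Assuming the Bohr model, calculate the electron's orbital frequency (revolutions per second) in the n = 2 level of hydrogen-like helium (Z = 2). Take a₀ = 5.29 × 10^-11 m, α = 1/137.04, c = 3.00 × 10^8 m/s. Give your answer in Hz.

3.29 × 10^15 Hz

r = n²a₀/Z = 1.06 × 10^-10 m, v = Zαc/n = 2.19 × 10^6 m/s
f = v/(2πr) = 3.29 × 10^15 Hz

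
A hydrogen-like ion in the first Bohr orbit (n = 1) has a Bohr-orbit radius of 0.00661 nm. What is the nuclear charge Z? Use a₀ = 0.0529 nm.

r_n = n²a₀/Z ⇒ Z = n²a₀/r = 1² × 0.0529 / 0.00661 ≈ 8.00
Z = 8

8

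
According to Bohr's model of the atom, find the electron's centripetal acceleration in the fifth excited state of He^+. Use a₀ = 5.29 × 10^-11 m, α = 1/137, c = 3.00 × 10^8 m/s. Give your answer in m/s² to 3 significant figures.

5.60 × 10^20 m/s²

r = n²a₀/Z = 9.52 × 10^-10 m, v = Zαc/n = 7.30 × 10^5 m/s
a = v²/r = (7.30 × 10^5)² / 9.52 × 10^-10 = 5.60 × 10^20 m/s²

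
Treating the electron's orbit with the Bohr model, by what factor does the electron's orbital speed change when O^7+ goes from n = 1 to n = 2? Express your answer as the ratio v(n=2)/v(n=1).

1/2

v ∝ Z^1 · n^-1; with Z fixed, v ∝ n^-1.
v(n=2)/v(n=1) = (2/1)^-1 = 1/2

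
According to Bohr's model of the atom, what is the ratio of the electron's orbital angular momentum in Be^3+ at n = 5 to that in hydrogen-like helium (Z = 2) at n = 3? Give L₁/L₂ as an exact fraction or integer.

5/3

L = nℏ is independent of Z.
L₁/L₂ = n₁/n₂ = 5/3 = 5/3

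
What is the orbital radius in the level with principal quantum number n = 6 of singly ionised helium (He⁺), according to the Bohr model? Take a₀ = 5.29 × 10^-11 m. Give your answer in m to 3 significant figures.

r_n = n²a₀/Z = 6² × 5.29 × 10^-11 / 2
    = 36 × 5.29 × 10^-11 / 2 = 9.52 × 10^-10 m

9.52 × 10^-10 m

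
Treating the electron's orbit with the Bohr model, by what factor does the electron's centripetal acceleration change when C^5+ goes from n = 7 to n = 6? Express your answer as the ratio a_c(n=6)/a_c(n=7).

a_c ∝ Z^3 · n^-4; with Z fixed, a_c ∝ n^-4.
a_c(n=6)/a_c(n=7) = (6/7)^-4 = 2401/1296

2401/1296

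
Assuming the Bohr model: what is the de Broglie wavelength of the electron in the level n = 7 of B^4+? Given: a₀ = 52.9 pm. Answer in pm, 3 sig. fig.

The Bohr quantisation condition is nλ = 2πr_n.
r_n = n²a₀/Z = 518 pm
λ = 2πr_n/n = 2π·518/7 = 465 pm

465 pm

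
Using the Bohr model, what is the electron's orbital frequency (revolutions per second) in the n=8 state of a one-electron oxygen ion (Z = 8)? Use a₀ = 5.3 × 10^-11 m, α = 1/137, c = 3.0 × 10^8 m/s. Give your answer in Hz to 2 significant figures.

r = n²a₀/Z = 4.2 × 10^-10 m, v = Zαc/n = 2.2 × 10^6 m/s
f = v/(2πr) = 8.2 × 10^14 Hz

8.2 × 10^14 Hz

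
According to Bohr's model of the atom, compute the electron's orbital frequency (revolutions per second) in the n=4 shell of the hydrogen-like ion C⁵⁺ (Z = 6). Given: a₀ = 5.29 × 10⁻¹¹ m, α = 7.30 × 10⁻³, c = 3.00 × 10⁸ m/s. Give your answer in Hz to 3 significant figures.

3.71 × 10¹⁵ Hz

r = n²a₀/Z = 1.41 × 10⁻¹⁰ m, v = Zαc/n = 3.29 × 10⁶ m/s
f = v/(2πr) = 3.71 × 10¹⁵ Hz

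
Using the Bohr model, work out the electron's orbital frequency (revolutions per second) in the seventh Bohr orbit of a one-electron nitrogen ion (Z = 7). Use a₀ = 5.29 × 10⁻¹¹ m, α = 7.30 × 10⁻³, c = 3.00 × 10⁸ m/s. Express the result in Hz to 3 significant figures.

r = n²a₀/Z = 3.70 × 10⁻¹⁰ m, v = Zαc/n = 2.19 × 10⁶ m/s
f = v/(2πr) = 9.41 × 10¹⁴ Hz

9.41 × 10¹⁴ Hz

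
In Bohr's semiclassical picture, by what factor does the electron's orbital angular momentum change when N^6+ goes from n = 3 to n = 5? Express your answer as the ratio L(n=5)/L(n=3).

L = nℏ depends only on n, so L ∝ n.
L(n=5)/L(n=3) = (5/3)^1 = 5/3

5/3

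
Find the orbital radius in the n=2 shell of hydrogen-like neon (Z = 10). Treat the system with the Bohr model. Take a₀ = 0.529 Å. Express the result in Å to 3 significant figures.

r_n = n²a₀/Z = 2² × 0.529 / 10
    = 4 × 0.529 / 10 = 0.212 Å

0.212 Å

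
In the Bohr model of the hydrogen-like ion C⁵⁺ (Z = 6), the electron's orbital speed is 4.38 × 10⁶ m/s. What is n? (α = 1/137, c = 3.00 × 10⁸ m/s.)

v_n = Zαc/n ⇒ n = Zαc/v = 6 × 0.00730 × 3.00 × 10⁸ / 4.38 × 10⁶ ≈ 3.00
n = 3

3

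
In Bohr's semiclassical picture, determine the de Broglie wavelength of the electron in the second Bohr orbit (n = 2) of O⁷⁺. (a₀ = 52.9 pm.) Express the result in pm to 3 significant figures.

The Bohr quantisation condition is nλ = 2πr_n.
r_n = n²a₀/Z = 26.4 pm
λ = 2πr_n/n = 2π·26.4/2 = 83.1 pm

83.1 pm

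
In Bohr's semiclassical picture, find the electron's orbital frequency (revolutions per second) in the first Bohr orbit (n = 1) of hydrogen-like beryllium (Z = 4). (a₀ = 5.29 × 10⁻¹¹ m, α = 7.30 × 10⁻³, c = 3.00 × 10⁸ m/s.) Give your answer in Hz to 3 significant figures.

r = n²a₀/Z = 1.32 × 10⁻¹¹ m, v = Zαc/n = 8.76 × 10⁶ m/s
f = v/(2πr) = 1.05 × 10¹⁷ Hz

1.05 × 10¹⁷ Hz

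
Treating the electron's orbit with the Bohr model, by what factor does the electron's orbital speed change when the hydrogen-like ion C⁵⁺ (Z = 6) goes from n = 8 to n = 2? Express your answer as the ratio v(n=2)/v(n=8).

4

v ∝ Z^1 · n^-1; with Z fixed, v ∝ n^-1.
v(n=2)/v(n=8) = (2/8)^-1 = 4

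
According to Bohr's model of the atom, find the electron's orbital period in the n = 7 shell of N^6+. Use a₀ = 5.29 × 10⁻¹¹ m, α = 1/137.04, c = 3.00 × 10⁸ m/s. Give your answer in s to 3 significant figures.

1.06 × 10⁻¹⁵ s

r = n²a₀/Z = 7²·5.29 × 10⁻¹¹/7 = 3.70 × 10⁻¹⁰ m
v = Zαc/n = 7·0.00730·3.00 × 10⁸/7 = 2.19 × 10⁶ m/s
T = 2πr/v = 1.06 × 10⁻¹⁵ s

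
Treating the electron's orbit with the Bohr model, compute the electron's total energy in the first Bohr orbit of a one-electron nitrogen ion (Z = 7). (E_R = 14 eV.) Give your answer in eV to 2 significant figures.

E_n = −E_R·Z²/n² = −14 × 7²/1² = -690 eV

-690 eV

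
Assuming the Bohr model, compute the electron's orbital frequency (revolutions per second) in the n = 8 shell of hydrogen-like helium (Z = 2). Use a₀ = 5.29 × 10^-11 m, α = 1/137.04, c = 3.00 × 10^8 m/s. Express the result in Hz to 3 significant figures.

5.15 × 10^13 Hz

r = n²a₀/Z = 1.69 × 10^-9 m, v = Zαc/n = 5.47 × 10^5 m/s
f = v/(2πr) = 5.15 × 10^13 Hz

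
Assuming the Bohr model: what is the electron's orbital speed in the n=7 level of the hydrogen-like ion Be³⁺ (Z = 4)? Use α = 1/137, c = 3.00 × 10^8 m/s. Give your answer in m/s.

v_n = Zαc/n = 4 × 0.00730 × 3.00 × 10^8 / 7
    = 1.25 × 10^6 m/s

1.25 × 10^6 m/s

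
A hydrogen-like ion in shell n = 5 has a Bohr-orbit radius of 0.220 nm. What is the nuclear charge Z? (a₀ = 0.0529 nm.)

r_n = n²a₀/Z ⇒ Z = n²a₀/r = 5² × 0.0529 / 0.220 ≈ 6.01
Z = 6

6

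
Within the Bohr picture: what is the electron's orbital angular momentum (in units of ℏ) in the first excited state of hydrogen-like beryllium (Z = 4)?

L_n = nℏ, so L/ℏ = n = 2.

2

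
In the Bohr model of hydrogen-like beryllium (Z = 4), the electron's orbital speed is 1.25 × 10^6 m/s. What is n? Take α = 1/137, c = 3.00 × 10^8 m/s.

v_n = Zαc/n ⇒ n = Zαc/v = 4 × 0.00730 × 3.00 × 10^8 / 1.25 × 10^6 ≈ 7.01
n = 7

7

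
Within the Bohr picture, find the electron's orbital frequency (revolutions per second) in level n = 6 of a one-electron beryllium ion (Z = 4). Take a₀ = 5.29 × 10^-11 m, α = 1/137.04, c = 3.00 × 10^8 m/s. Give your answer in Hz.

4.88 × 10^14 Hz

r = n²a₀/Z = 4.76 × 10^-10 m, v = Zαc/n = 1.46 × 10^6 m/s
f = v/(2πr) = 4.88 × 10^14 Hz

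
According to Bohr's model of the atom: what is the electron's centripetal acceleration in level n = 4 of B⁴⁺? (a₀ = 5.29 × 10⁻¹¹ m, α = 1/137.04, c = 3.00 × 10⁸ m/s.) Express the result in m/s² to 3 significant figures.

r = n²a₀/Z = 1.69 × 10⁻¹⁰ m, v = Zαc/n = 2.74 × 10⁶ m/s
a = v²/r = (2.74 × 10⁶)² / 1.69 × 10⁻¹⁰ = 4.42 × 10²² m/s²

4.42 × 10²² m/s²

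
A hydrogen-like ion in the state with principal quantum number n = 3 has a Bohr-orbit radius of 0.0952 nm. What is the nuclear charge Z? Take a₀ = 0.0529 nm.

r_n = n²a₀/Z ⇒ Z = n²a₀/r = 3² × 0.0529 / 0.0952 ≈ 5.00
Z = 5

5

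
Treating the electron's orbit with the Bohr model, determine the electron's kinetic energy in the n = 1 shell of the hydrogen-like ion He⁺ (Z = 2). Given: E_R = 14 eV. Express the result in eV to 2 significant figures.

56 eV

For a Coulomb orbit the virial theorem gives K = −E_n.
E_n = −E_R·Z²/n², so K = E_R·Z²/n² = 14 × 2²/1² = 56 eV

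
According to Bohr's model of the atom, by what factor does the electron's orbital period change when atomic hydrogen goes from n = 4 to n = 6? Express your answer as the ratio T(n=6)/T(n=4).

T ∝ Z^-2 · n^3; with Z fixed, T ∝ n^3.
T(n=6)/T(n=4) = (6/4)^3 = 27/8

27/8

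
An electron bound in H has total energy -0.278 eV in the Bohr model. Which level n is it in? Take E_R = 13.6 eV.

7

E_n = −E_R Z²/n² ⇒ n² = E_R Z²/(−E_n) = 13.6 × 1² / 0.278 ≈ 48.92
n = 7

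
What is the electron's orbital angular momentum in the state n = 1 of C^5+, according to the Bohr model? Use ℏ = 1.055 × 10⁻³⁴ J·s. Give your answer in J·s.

L_n = nℏ = 1 × 1.055 × 10⁻³⁴ = 1.055 × 10⁻³⁴ J·s

1.055 × 10⁻³⁴ J·s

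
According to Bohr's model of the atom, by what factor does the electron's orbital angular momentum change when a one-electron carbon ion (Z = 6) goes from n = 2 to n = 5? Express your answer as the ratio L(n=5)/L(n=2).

5/2

L = nℏ depends only on n, so L ∝ n.
L(n=5)/L(n=2) = (5/2)^1 = 5/2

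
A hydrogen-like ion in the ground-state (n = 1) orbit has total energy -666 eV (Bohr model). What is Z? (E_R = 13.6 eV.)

E_n = −E_R Z²/n² ⇒ Z² = −E_n n²/E_R = 666 × 1² / 13.6 ≈ 48.97
Z = 7

7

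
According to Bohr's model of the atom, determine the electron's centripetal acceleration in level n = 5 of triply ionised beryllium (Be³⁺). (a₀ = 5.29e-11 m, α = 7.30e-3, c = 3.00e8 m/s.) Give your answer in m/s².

9.28e21 m/s²

r = n²a₀/Z = 3.31e-10 m, v = Zαc/n = 1.75e6 m/s
a = v²/r = (1.75e6)² / 3.31e-10 = 9.28e21 m/s²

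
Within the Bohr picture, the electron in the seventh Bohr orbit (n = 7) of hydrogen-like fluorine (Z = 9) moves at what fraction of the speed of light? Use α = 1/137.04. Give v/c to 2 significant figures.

0.0094

v_n = Zαc/n, so v/c = Zα/n = 9 × 0.0073 / 7 = 0.0094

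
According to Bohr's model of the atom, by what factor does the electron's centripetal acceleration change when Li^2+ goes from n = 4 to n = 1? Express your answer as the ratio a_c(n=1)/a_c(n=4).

a_c ∝ Z^3 · n^-4; with Z fixed, a_c ∝ n^-4.
a_c(n=1)/a_c(n=4) = (1/4)^-4 = 256

256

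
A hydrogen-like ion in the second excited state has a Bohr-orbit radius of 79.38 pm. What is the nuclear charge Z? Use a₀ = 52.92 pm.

r_n = n²a₀/Z ⇒ Z = n²a₀/r = 3² × 52.92 / 79.38 ≈ 6.00
Z = 6

6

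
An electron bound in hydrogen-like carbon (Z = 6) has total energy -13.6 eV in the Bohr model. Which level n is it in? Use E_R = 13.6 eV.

E_n = −E_R Z²/n² ⇒ n² = E_R Z²/(−E_n) = 13.6 × 6² / 13.6 ≈ 36.00
n = 6

6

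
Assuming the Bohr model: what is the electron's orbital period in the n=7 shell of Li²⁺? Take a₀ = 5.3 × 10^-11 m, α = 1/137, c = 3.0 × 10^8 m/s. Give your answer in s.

5.8 × 10^-15 s

r = n²a₀/Z = 7²·5.3 × 10^-11/3 = 8.7 × 10^-10 m
v = Zαc/n = 3·0.0073·3.0 × 10^8/7 = 9.4 × 10^5 m/s
T = 2πr/v = 5.8 × 10^-15 s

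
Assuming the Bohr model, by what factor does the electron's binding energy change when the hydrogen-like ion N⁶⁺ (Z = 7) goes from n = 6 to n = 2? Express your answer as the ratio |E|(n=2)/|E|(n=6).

|E| ∝ Z^2 · n^-2; with Z fixed, |E| ∝ n^-2.
|E|(n=2)/|E|(n=6) = (2/6)^-2 = 9

9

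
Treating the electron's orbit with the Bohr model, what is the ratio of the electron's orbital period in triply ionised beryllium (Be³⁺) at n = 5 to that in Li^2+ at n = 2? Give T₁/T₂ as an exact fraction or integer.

T ∝ Z^-2 · n^3
T₁/T₂ = (4/3)^-2 · (5/2)^3 = 1125/128

1125/128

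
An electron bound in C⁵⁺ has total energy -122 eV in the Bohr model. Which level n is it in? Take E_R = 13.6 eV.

2

E_n = −E_R Z²/n² ⇒ n² = E_R Z²/(−E_n) = 13.6 × 6² / 122 ≈ 4.01
n = 2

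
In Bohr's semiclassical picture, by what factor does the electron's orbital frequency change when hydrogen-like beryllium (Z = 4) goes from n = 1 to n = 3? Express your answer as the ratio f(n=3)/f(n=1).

f ∝ Z^2 · n^-3; with Z fixed, f ∝ n^-3.
f(n=3)/f(n=1) = (3/1)^-3 = 1/27

1/27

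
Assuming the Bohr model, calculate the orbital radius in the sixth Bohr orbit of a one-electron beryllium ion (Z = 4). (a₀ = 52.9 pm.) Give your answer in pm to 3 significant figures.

476 pm

r_n = n²a₀/Z = 6² × 52.9 / 4
    = 36 × 52.9 / 4 = 476 pm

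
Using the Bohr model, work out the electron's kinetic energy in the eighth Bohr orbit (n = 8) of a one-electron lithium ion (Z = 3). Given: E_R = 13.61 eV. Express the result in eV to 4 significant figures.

For a Coulomb orbit the virial theorem gives K = −E_n.
E_n = −E_R·Z²/n², so K = E_R·Z²/n² = 13.61 × 3²/8² = 1.914 eV

1.914 eV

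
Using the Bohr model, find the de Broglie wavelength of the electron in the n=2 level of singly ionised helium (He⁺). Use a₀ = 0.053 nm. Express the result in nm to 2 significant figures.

0.33 nm

The Bohr quantisation condition is nλ = 2πr_n.
r_n = n²a₀/Z = 0.11 nm
λ = 2πr_n/n = 2π·0.11/2 = 0.33 nm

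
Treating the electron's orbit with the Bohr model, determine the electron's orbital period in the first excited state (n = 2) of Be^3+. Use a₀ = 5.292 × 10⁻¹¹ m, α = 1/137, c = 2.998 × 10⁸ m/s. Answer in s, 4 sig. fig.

7.597 × 10⁻¹⁷ s

r = n²a₀/Z = 2²·5.292 × 10⁻¹¹/4 = 5.292 × 10⁻¹¹ m
v = Zαc/n = 4·0.007299·2.998 × 10⁸/2 = 4.377 × 10⁶ m/s
T = 2πr/v = 7.597 × 10⁻¹⁷ s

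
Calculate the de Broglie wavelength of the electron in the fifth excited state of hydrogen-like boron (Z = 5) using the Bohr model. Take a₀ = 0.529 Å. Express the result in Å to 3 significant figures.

The Bohr quantisation condition is nλ = 2πr_n.
r_n = n²a₀/Z = 3.81 Å
λ = 2πr_n/n = 2π·3.81/6 = 3.99 Å

3.99 Å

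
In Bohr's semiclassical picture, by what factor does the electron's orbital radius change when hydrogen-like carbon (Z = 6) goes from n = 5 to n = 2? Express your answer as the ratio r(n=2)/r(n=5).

4/25

r ∝ Z^-1 · n^2; with Z fixed, r ∝ n^2.
r(n=2)/r(n=5) = (2/5)^2 = 4/25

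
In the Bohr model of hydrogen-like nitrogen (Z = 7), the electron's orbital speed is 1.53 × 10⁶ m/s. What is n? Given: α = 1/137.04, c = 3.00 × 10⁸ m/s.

v_n = Zαc/n ⇒ n = Zαc/v = 7 × 0.00730 × 3.00 × 10⁸ / 1.53 × 10⁶ ≈ 10.02
n = 10

10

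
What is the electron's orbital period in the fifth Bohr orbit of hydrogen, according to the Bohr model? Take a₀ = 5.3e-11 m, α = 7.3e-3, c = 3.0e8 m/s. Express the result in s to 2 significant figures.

1.9e-14 s

r = n²a₀/Z = 5²·5.3e-11/1 = 1.3e-9 m
v = Zαc/n = 1·0.0073·3.0e8/5 = 4.4e5 m/s
T = 2πr/v = 1.9e-14 s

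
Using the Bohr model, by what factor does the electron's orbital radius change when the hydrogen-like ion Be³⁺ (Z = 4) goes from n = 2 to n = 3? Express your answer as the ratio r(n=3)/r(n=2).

9/4

r ∝ Z^-1 · n^2; with Z fixed, r ∝ n^2.
r(n=3)/r(n=2) = (3/2)^2 = 9/4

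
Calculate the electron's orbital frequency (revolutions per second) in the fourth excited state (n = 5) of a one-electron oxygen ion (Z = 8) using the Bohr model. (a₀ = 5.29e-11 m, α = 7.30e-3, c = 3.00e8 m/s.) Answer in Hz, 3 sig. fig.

3.37e15 Hz

r = n²a₀/Z = 1.65e-10 m, v = Zαc/n = 3.50e6 m/s
f = v/(2πr) = 3.37e15 Hz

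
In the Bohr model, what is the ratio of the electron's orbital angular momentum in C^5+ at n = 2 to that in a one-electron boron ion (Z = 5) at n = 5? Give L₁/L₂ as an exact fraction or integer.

L = nℏ is independent of Z.
L₁/L₂ = n₁/n₂ = 2/5 = 2/5

2/5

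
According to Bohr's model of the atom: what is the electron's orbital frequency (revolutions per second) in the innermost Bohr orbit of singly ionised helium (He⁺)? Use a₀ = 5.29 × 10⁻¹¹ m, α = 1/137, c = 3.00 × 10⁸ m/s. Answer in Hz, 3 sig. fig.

r = n²a₀/Z = 2.65 × 10⁻¹¹ m, v = Zαc/n = 4.38 × 10⁶ m/s
f = v/(2πr) = 2.64 × 10¹⁶ Hz

2.64 × 10¹⁶ Hz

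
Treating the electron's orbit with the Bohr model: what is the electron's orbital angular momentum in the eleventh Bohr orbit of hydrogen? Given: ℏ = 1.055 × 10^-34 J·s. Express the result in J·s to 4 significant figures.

L_n = nℏ = 11 × 1.055 × 10^-34 = 1.160 × 10^-33 J·s

1.160 × 10^-33 J·s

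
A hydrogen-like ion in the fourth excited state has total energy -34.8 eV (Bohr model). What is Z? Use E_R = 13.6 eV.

8

E_n = −E_R Z²/n² ⇒ Z² = −E_n n²/E_R = 34.8 × 5² / 13.6 ≈ 63.97
Z = 8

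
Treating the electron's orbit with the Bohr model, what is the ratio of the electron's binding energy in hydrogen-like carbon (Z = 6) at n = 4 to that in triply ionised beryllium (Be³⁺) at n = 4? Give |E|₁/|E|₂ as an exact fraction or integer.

|E| ∝ Z^2 · n^-2
|E|₁/|E|₂ = (6/4)^2 · (4/4)^-2 = 9/4

9/4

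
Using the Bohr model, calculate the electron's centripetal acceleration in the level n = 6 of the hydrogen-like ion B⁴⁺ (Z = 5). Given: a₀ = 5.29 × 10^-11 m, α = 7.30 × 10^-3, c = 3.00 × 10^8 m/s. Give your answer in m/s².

8.74 × 10^21 m/s²

r = n²a₀/Z = 3.81 × 10^-10 m, v = Zαc/n = 1.82 × 10^6 m/s
a = v²/r = (1.82 × 10^6)² / 3.81 × 10^-10 = 8.74 × 10^21 m/s²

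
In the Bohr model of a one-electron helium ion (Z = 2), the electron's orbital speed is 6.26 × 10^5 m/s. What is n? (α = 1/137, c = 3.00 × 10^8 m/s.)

v_n = Zαc/n ⇒ n = Zαc/v = 2 × 0.00730 × 3.00 × 10^8 / 6.26 × 10^5 ≈ 7.00
n = 7

7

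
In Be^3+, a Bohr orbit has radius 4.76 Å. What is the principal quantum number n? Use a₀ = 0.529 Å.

r_n = n²a₀/Z ⇒ n² = rZ/a₀ = 4.76 × 4 / 0.529 ≈ 35.99
n = 6

6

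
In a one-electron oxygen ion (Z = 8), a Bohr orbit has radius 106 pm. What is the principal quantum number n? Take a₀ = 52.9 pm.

r_n = n²a₀/Z ⇒ n² = rZ/a₀ = 106 × 8 / 52.9 ≈ 16.03
n = 4

4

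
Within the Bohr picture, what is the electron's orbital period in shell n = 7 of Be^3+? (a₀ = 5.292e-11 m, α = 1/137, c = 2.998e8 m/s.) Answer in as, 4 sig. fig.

r = n²a₀/Z = 7²·5.292e-11/4 = 6.483e-10 m
v = Zαc/n = 4·0.007299·2.998e8/7 = 1.250e6 m/s
T = 2πr/v = 3.257e-15 s = 3257 as

3257 as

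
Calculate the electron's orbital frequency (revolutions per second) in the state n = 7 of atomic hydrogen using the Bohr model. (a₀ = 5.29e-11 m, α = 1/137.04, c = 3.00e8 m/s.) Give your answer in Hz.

1.92e13 Hz

r = n²a₀/Z = 2.59e-9 m, v = Zαc/n = 3.13e5 m/s
f = v/(2πr) = 1.92e13 Hz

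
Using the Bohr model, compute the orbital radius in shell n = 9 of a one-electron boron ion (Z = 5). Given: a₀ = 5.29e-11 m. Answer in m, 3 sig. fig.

r_n = n²a₀/Z = 9² × 5.29e-11 / 5
    = 81 × 5.29e-11 / 5 = 8.57e-10 m

8.57e-10 m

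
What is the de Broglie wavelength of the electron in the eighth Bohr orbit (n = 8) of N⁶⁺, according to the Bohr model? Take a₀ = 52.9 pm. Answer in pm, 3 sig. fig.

380 pm

The Bohr quantisation condition is nλ = 2πr_n.
r_n = n²a₀/Z = 484 pm
λ = 2πr_n/n = 2π·484/8 = 380 pm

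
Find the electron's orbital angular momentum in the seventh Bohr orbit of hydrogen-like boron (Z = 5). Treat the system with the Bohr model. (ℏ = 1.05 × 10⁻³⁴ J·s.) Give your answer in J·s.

L_n = nℏ = 7 × 1.05 × 10⁻³⁴ = 7.35 × 10⁻³⁴ J·s

7.35 × 10⁻³⁴ J·s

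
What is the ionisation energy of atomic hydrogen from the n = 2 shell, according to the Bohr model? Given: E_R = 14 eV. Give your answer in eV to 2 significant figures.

3.5 eV

E_n = −E_R·Z²/n² = −14 × 1²/2² eV = -3.5 eV
Ionisation energy = −E_n = 3.5 eV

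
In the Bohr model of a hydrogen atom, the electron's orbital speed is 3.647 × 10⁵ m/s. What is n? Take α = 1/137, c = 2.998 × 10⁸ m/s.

6

v_n = Zαc/n ⇒ n = Zαc/v = 1 × 0.007299 × 2.998 × 10⁸ / 3.647 × 10⁵ ≈ 6.00
n = 6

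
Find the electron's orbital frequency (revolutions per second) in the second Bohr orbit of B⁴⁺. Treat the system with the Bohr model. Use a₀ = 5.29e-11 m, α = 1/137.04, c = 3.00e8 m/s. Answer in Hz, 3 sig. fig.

r = n²a₀/Z = 4.23e-11 m, v = Zαc/n = 5.47e6 m/s
f = v/(2πr) = 2.06e16 Hz

2.06e16 Hz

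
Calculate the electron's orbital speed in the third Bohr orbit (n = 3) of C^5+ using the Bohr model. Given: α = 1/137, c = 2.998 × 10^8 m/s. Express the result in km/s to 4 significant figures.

4377 km/s

v_n = Zαc/n = 6 × 0.007299 × 2.998 × 10^8 / 3
    = 4377 km/s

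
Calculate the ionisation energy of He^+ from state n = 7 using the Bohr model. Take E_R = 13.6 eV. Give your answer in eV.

1.11 eV

E_n = −E_R·Z²/n² = −13.6 × 2²/7² eV = -1.11 eV
Ionisation energy = −E_n = 1.11 eV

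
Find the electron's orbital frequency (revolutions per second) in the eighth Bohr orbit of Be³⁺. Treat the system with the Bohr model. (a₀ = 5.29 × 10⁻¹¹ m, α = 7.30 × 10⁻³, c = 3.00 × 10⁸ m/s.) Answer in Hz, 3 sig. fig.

2.06 × 10¹⁴ Hz

r = n²a₀/Z = 8.46 × 10⁻¹⁰ m, v = Zαc/n = 1.09 × 10⁶ m/s
f = v/(2πr) = 2.06 × 10¹⁴ Hz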